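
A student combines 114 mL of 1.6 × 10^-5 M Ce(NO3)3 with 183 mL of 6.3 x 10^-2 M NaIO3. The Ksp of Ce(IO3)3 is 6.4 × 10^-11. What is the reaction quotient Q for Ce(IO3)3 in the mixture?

3.6e-10

Total volume = 114 + 183 = 297 mL.
[Ce^3+] = 1.6 × 10^-5 × (114/297) = 6.14 × 10^-6 M
[IO3^-] = 6.3 x 10^-2 × (183/297) = 3.88 × 10^-2 M
Ce(IO3)3(s) ⇌ Ce^3+(aq) + 3 IO3^-(aq), so Q = [Ce^3+][IO3^-]^3
Q = (6.14 × 10^-6)(3.88 x 10^-2)^3 = 3.6 × 10^-10
Q > Ksp, so Ce(IO3)3 will precipitate.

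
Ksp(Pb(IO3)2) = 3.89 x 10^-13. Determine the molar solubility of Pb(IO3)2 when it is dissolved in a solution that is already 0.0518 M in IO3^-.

s = 1.45 x 10^-10 M

Pb(IO3)2(s) ⇌ Pb^2+ + 2 IO3^-
Ksp = [Pb^2+][IO3^-]^2
Let s = moles of Pb(IO3)2 that dissolve per litre. [Pb^2+] = s, [IO3^-] = 0.0518 + 2s ≈ 0.0518 (Ksp is small, so little additional dissolves).
Ksp ≈ s × (0.0518)^2
s = 1.45 x 10^-10 M
Check: 2s = 2.9 × 10^-10 ≪ 0.0518, so the approximation is valid.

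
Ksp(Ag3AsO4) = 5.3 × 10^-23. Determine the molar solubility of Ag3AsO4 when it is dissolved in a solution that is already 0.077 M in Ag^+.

s ≈ 1.2 × 10^-19 M

Ag3AsO4(s) <=> 3 Ag^+(aq) + AsO4^3-(aq)
Ksp = [Ag^+]^3[AsO4^3-]
Let s = moles of Ag3AsO4 that dissolve per litre. [Ag^+] = 0.077 + 3s ≈ 0.077, [AsO4^3-] = s (since the Ag^+ already present dominates).
Ksp ≈ (0.077)^3 × s
s = 1.2 x 10^-19 M
Check: 3s = 3.5 × 10^-19 ≪ 0.077, so the approximation is valid.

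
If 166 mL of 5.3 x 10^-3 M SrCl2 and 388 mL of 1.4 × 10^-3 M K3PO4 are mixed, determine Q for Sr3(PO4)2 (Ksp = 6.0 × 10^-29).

Total volume = 166 + 388 = 554 mL.
[Sr^2+] = 5.3 × 10^-3 × (166/554) = 1.59 × 10^-3 M
[PO4^3-] = 1.4 × 10^-3 × (388/554) = 9.81 x 10^-4 M
Sr3(PO4)2(s) <=> 3 Sr^2+(aq) + 2 PO4^3-(aq), so Q = [Sr^2+]^3[PO4^3-]^2
Q = (1.59 × 10^-3)^3(9.81 x 10^-4)^2 = 3.9 × 10^-15
Q > Ksp, so Sr3(PO4)2 will precipitate.

Q ≈ 3.9 × 10^-15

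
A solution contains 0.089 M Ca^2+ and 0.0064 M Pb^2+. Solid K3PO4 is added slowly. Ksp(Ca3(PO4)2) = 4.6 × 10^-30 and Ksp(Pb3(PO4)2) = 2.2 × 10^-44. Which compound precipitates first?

Pb3(PO4)2

Each salt begins to precipitate when Q = Ksp, i.e. when [PO4^3-] reaches its threshold.
For Ca3(PO4)2: 4.6 × 10^-30 = (0.089)^3 × [PO4^3-]^2  ⇒  [PO4^3-] = 8.1 × 10^-14 M.
For Pb3(PO4)2: 2.2 × 10^-44 = (0.0064)^3 × [PO4^3-]^2  ⇒  [PO4^3-] = 2.9 x 10^-19 M.
The salt with the lower threshold [PO4^3-] precipitates first: Pb3(PO4)2.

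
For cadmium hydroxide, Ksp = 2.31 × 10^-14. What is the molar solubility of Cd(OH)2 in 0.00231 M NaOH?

4.33 × 10^-9 M

Cd(OH)2(s) ⇌ Cd^2+ + 2 OH^-
Ksp = [Cd^2+][OH^-]^2
Let s = moles of Cd(OH)2 that dissolve per litre. [Cd^2+] = s, [OH^-] = 0.00231 + 2s ≈ 0.00231 (since OH^- from NaOH dominates).
Ksp ≈ s × (0.00231)^2
s = 4.33 x 10^-9 M
Check: 2s = 8.7 × 10^-9 ≪ 0.00231, so the approximation is valid.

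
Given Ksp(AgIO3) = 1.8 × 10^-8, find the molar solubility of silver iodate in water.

s = 1.3e-4 M

AgIO3(s) ⇌ Ag^+(aq) + IO3^-(aq)
Ksp = [Ag^+][IO3^-]
Let s = molar solubility. Then [Ag^+] = s and [IO3^-] = s.
Ksp = (s)(s) = s^2
s = (1.8 × 10^-8)^(1/2) = 1.3 x 10^-4 M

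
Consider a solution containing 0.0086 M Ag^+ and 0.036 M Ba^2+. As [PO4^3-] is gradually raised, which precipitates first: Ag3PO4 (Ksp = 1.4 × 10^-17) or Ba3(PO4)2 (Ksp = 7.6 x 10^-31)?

Ba3(PO4)2

Precipitation of each salt starts when its ion product equals its Ksp.
For Ag3PO4: 1.4 × 10^-17 = (0.0086)^3 × [PO4^3-]  ⇒  [PO4^3-] = 2.2 x 10^-11 M.
For Ba3(PO4)2: 7.6 x 10^-31 = (0.036)^3 × [PO4^3-]^2  ⇒  [PO4^3-] = 1.3 × 10^-13 M.
The salt with the lower threshold [PO4^3-] precipitates first: Ba3(PO4)2.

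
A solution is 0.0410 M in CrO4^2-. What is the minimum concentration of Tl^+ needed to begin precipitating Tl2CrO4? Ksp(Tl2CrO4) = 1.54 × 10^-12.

6.13e-6 M

Tl2CrO4(s) ⇌ 2 Tl^+(aq) + CrO4^2-(aq)
Ksp = [Tl^+]^2[CrO4^2-]
Precipitation begins when Q = Ksp. With [CrO4^2-] = 0.0410 M:
1.54 × 10^-12 = (0.0410) × [Tl^+]^2
[Tl^+] = (1.54 × 10^-12 / 4.10 × 10^-2)^(1/2) = 6.13 × 10^-6 M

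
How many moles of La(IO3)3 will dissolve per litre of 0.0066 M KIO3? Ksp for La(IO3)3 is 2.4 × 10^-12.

La(IO3)3(s) ⇌ La^3+ + 3 IO3^-
Ksp = [La^3+][IO3^-]^3
Let s be the molar solubility in this solution. [La^3+] = s, [IO3^-] = 0.0066 + 3s ≈ 0.0066 (common-ion effect: IO3^- is already 0.0066 M).
Ksp ≈ s × (0.0066)^3
s = 8.3 × 10^-6 M
Check: 3s = 2.5 × 10^-5 ≪ 0.0066, so the approximation is valid.

s = 8.3e-6 M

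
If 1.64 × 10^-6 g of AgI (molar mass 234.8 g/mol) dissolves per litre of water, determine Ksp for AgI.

Ksp ≈ 4.88 × 10^-17

Molar solubility s = (1.64 × 10^-6 g/L) / (234.8 g/mol) = 6.985 × 10^-9 M.
AgI(s) ⇌ Ag^+ + I^-
Let s = molar solubility. Then [Ag^+] = s and [I^-] = s.
Ksp = [Ag^+][I^-]
Ksp = s^2
With s = 6.985 x 10^-9: Ksp = 4.88 × 10^-17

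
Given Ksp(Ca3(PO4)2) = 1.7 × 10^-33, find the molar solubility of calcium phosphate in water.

s ≈ 1.1 × 10^-7 M

Ca3(PO4)2(s) ⇌ 3 Ca^2+(aq) + 2 PO4^3-(aq)
Ksp = [Ca^2+]^3[PO4^3-]^2
For each mole of Ca3(PO4)2 that dissolves: [Ca^2+] = 3s, [PO4^3-] = 2s.
Ksp = (3s)^3(2s)^2 = 108s^5
s = (1.7 × 10^-33 / 108)^(1/5) = 1.1 × 10^-7 M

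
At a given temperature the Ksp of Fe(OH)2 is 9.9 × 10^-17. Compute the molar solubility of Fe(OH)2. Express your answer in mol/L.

s = 2.9e-6 M

Fe(OH)2(s) ⇌ Fe^2+ + 2 OH^-
Ksp = [Fe^2+][OH^-]^2
With molar solubility s: [Fe^2+] = s, [OH^-] = 2s.
Ksp = s(2s)^2 = 4s^3
Solving, s = (9.9 × 10^-17/4)^(1/3) = 2.9 × 10^-6 M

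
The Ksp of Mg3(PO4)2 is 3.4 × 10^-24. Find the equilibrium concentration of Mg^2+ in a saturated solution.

[Mg^2+] = 2.4e-5 M

Mg3(PO4)2(s) ⇌ 3 Mg^2+(aq) + 2 PO4^3-(aq)
Ksp = [Mg^2+]^3[PO4^3-]^2
If s mol/L of Mg3(PO4)2 dissolves, [Mg^2+] = 3s and [PO4^3-] = 2s.
Ksp = (3s)^3(2s)^2 = 108s^5
s = (3.4 × 10^-24 / 108)^(1/5) = 7.94 x 10^-6 M
[Mg^2+] = 3s = 2.4 × 10^-5 M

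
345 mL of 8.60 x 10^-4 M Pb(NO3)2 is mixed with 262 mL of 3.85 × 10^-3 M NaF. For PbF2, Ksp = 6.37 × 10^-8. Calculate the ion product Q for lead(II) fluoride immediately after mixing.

Q ≈ 1.35 × 10^-9

Total volume = 345 + 262 = 607 mL.
[Pb^2+] = 8.60 x 10^-4 × (345/607) = 4.888 x 10^-4 M
[F^-] = 3.85 x 10^-3 × (262/607) = 1.662 x 10^-3 M
PbF2(s) ⇌ Pb^2+ + 2 F^-, so Q = [Pb^2+][F^-]^2
Q = (4.888 × 10^-4)(1.662 × 10^-3)^2 = 1.35 × 10^-9
Q < Ksp, so no precipitate of PbF2 forms.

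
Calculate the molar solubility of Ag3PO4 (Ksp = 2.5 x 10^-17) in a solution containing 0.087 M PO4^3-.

s = 2.2e-6 M

Ag3PO4(s) ⇌ 3 Ag^+(aq) + PO4^3-(aq)
Ksp = [Ag^+]^3[PO4^3-]
Let s be the molar solubility in this solution. [Ag^+] = 3s, [PO4^3-] = 0.087 + s ≈ 0.087 (Ksp is small, so little additional dissolves).
Ksp ≈ (3s)^3 × 0.087
s = 2.2 x 10^-6 M
Check: s = 2.2 × 10^-6 ≪ 0.087, so the approximation is valid.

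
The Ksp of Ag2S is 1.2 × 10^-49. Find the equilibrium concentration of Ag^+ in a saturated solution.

Ag2S(s) ⇌ 2 Ag^+(aq) + S^2-(aq)
Ksp = [Ag^+]^2[S^2-]
If s mol/L of Ag2S dissolves, [Ag^+] = 2s and [S^2-] = s.
So Ksp = (2s)^2 × s = 4s^3
s^3 = 1.2 × 10^-49 / 4, so s = 3.11 × 10^-17 M
[Ag^+] = 2s = 6.2 × 10^-17 M

[Ag^+] = 6.2 × 10^-17 M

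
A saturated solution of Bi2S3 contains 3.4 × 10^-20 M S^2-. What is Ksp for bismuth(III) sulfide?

Bi2S3(s) ⇌ 2 Bi^3+ + 3 S^2-
Stoichiometry gives [Bi^3+] = (2/3)[S^2-] = 2.27 x 10^-20 M.
Ksp = [Bi^3+]^2[S^2-]^3
Ksp = (2.27 × 10^-20)^2 × (3.4 x 10^-20)^3 = 2.0 x 10^-98

Ksp ≈ 2.0 × 10^-98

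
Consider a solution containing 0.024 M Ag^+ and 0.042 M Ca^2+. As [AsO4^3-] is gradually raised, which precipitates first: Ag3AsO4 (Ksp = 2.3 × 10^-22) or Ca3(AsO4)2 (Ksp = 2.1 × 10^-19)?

Ag3AsO4

Precipitation of each salt starts when its ion product equals its Ksp.
For Ag3AsO4: 2.3 × 10^-22 = (0.024)^3 × [AsO4^3-]  ⇒  [AsO4^3-] = 1.7 × 10^-17 M.
For Ca3(AsO4)2: 2.1 × 10^-19 = (0.042)^3 × [AsO4^3-]^2  ⇒  [AsO4^3-] = 5.3 x 10^-8 M.
The salt with the lower threshold [AsO4^3-] precipitates first: Ag3AsO4.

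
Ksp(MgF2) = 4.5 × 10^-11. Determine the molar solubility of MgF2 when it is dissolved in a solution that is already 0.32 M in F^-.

MgF2(s) ⇌ Mg^2+(aq) + 2 F^-(aq)
Ksp = [Mg^2+][F^-]^2
If s mol/L dissolves here, [Mg^2+] = s, [F^-] = 0.32 + 2s ≈ 0.32 (Ksp is small, so little additional dissolves).
Ksp ≈ s × (0.32)^2
s = 4.4 × 10^-10 M
Check: 2s = 8.8 × 10^-10 ≪ 0.32, so the approximation is valid.

4.4 × 10^-10 M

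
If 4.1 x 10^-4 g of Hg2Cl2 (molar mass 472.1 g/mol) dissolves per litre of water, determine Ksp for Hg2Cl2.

2.6 × 10^-18

Molar solubility s = (4.1 × 10^-4 g/L) / (472.1 g/mol) = 8.68 x 10^-7 M.
Hg2Cl2(s) ⇌ Hg2^2+ + 2 Cl^-
Let s = molar solubility. Then [Hg2^2+] = s and [Cl^-] = 2s.
Ksp = [Hg2^2+][Cl^-]^2
So Ksp = s × (2s)^2 = 4s^3
With s = 8.68 × 10^-7: Ksp = 2.6 x 10^-18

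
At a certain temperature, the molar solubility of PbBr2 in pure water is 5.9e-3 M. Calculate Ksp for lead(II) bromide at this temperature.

PbBr2(s) ⇌ Pb^2+(aq) + 2 Br^-(aq)
With molar solubility s: [Pb^2+] = s, [Br^-] = 2s.
Ksp = [Pb^2+][Br^-]^2
So Ksp = s × (2s)^2 = 4s^3
Ksp = 4 × (5.9 × 10^-3)^3 = 8.2 × 10^-7

Ksp ≈ 8.2 x 10^-7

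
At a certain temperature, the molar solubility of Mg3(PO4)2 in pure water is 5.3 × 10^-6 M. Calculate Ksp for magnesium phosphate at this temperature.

Ksp ≈ 4.5e-25

Mg3(PO4)2(s) <=> 3 Mg^2+(aq) + 2 PO4^3-(aq)
For each mole of Mg3(PO4)2 that dissolves: [Mg^2+] = 3s, [PO4^3-] = 2s.
Ksp = [Mg^2+]^3[PO4^3-]^2
Substituting: Ksp = (3s)^3(2s)^2 = 108s^5
With s = 5.3 × 10^-6: Ksp = 4.5 × 10^-25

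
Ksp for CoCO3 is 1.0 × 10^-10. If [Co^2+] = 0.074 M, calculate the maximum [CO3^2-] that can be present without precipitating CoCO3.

CoCO3(s) ⇌ Co^2+(aq) + CO3^2-(aq)
Ksp = [Co^2+][CO3^2-]
Precipitation begins when Q = Ksp. With [Co^2+] = 0.074 M:
1.0 × 10^-10 = (0.074) × [CO3^2-]
[CO3^2-] = (1.0 × 10^-10 / 7.4 × 10^-2) = 1.4 x 10^-9 M

[CO3^2-] = 1.4 × 10^-9 M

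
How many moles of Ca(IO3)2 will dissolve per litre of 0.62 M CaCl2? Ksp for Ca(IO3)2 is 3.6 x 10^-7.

Ca(IO3)2(s) ⇌ Ca^2+(aq) + 2 IO3^-(aq)
Ksp = [Ca^2+][IO3^-]^2
Let s be the molar solubility in this solution. [Ca^2+] = 0.62 + s ≈ 0.62, [IO3^-] = 2s (Ksp is small, so little additional dissolves).
Ksp ≈ 0.62 × (2s)^2
s = 3.8 × 10^-4 M
Check: s = 3.8 x 10^-4 ≪ 0.62, so the approximation is valid.

3.8 × 10^-4 M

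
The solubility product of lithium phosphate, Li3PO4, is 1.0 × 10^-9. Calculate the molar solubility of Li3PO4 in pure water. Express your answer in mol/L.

s = 2.5 x 10^-3 M

Li3PO4(s) ⇌ 3 Li^+(aq) + PO4^3-(aq)
Ksp = [Li^+]^3[PO4^3-]
Let s = molar solubility. Then [Li^+] = 3s and [PO4^3-] = s.
Substituting: Ksp = (3s)^3s = 27s^4
Solving, s = (1.0 × 10^-9/27)^(1/4) = 2.5 x 10^-3 M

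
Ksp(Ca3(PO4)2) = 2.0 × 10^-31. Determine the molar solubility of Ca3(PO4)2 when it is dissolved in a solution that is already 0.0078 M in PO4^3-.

5.0 × 10^-10 M

Ca3(PO4)2(s) <=> 3 Ca^2+(aq) + 2 PO4^3-(aq)
Ksp = [Ca^2+]^3[PO4^3-]^2
Let s be the molar solubility in this solution. [Ca^2+] = 3s, [PO4^3-] = 0.0078 + 2s ≈ 0.0078 (Ksp is small, so little additional dissolves).
Ksp ≈ (3s)^3 × (0.0078)^2
s = 5.0 x 10^-10 M
Check: 2s = 9.9 × 10^-10 ≪ 0.0078, so the approximation is valid.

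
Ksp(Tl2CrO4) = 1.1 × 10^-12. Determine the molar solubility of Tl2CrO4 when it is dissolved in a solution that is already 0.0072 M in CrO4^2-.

s = 6.2 x 10^-6 M

Tl2CrO4(s) ⇌ 2 Tl^+ + CrO4^2-
Ksp = [Tl^+]^2[CrO4^2-]
If s mol/L dissolves here, [Tl^+] = 2s, [CrO4^2-] = 0.0072 + s ≈ 0.0072 (Ksp is small, so little additional dissolves).
Ksp ≈ (2s)^2 × 0.0072
s = 6.2 x 10^-6 M
Check: s = 6.2 × 10^-6 ≪ 0.0072, so the approximation is valid.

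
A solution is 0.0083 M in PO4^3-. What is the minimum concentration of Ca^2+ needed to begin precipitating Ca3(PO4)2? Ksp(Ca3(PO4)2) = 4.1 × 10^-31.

Ca3(PO4)2(s) <=> 3 Ca^2+(aq) + 2 PO4^3-(aq)
Ksp = [Ca^2+]^3[PO4^3-]^2
Precipitation begins when Q = Ksp. With [PO4^3-] = 0.0083 M:
4.1 × 10^-31 = (0.0083)^2 × [Ca^2+]^3
[Ca^2+] = (4.1 × 10^-31 / 6.89 × 10^-5)^(1/3) = 1.8 × 10^-9 M

[Ca^2+] ≈ 1.8 x 10^-9 M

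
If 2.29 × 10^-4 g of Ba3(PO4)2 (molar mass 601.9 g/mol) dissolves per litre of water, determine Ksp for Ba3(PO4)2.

Molar solubility s = (2.29 × 10^-4 g/L) / (601.9 g/mol) = 3.805 × 10^-7 M.
Ba3(PO4)2(s) <=> 3 Ba^2+ + 2 PO4^3-
With molar solubility s: [Ba^2+] = 3s, [PO4^3-] = 2s.
Ksp = [Ba^2+]^3[PO4^3-]^2
Substituting: Ksp = (3s)^3(2s)^2 = 108s^5
Ksp = 108 × (3.805 × 10^-7)^5 = 8.61 × 10^-31

Ksp = 8.61e-31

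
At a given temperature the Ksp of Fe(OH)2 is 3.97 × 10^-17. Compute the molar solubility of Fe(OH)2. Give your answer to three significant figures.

Fe(OH)2(s) ⇌ Fe^2+(aq) + 2 OH^-(aq)
Ksp = [Fe^2+][OH^-]^2
Let s = molar solubility. Then [Fe^2+] = s and [OH^-] = 2s.
So Ksp = s × (2s)^2 = 4s^3
s = (3.97 × 10^-17 / 4)^(1/3) = 2.15 x 10^-6 M

2.15e-6 M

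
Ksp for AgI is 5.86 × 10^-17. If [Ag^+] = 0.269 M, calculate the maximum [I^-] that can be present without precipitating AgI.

AgI(s) <=> Ag^+ + I^-
Ksp = [Ag^+][I^-]
Precipitation begins when Q = Ksp. With [Ag^+] = 0.269 M:
5.86 × 10^-17 = (0.269) × [I^-]
[I^-] = (5.86 × 10^-17 / 2.69 × 10^-1) = 2.18 × 10^-16 M

[I^-] ≈ 2.18 × 10^-16 M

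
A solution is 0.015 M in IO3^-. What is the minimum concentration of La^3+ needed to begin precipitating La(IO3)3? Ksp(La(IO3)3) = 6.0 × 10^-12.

[La^3+] ≈ 1.8 × 10^-6 M

La(IO3)3(s) ⇌ La^3+ + 3 IO3^-
Ksp = [La^3+][IO3^-]^3
Precipitation begins when Q = Ksp. With [IO3^-] = 0.015 M:
6.0 × 10^-12 = (0.015)^3 × [La^3+]
[La^3+] = (6.0 × 10^-12 / 3.38 × 10^-6) = 1.8 × 10^-6 M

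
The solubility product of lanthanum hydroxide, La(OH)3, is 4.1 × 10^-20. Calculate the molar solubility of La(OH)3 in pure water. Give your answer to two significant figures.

La(OH)3(s) <=> La^3+(aq) + 3 OH^-(aq)
Ksp = [La^3+][OH^-]^3
If s mol/L of La(OH)3 dissolves, [La^3+] = s and [OH^-] = 3s.
Substituting: Ksp = s(3s)^3 = 27s^4
Solving, s = (4.1 × 10^-20/27)^(1/4) = 6.2 x 10^-6 M

6.2 × 10^-6 M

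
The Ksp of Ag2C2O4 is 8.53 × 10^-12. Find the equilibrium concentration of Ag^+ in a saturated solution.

Ag2C2O4(s) <=> 2 Ag^+ + C2O4^2-
Ksp = [Ag^+]^2[C2O4^2-]
For each mole of Ag2C2O4 that dissolves: [Ag^+] = 2s, [C2O4^2-] = s.
So Ksp = (2s)^2 × s = 4s^3
s = (8.53 × 10^-12 / 4)^(1/3) = 1.287 x 10^-4 M
[Ag^+] = 2s = 2.57 × 10^-4 M

[Ag^+] ≈ 2.57 × 10^-4 M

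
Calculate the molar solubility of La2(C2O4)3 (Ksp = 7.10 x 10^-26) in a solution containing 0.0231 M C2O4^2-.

s ≈ 3.79 × 10^-11 M

La2(C2O4)3(s) ⇌ 2 La^3+ + 3 C2O4^2-
Ksp = [La^3+]^2[C2O4^2-]^3
Let s = moles of La2(C2O4)3 that dissolve per litre. [La^3+] = 2s, [C2O4^2-] = 0.0231 + 3s ≈ 0.0231 (common-ion effect: C2O4^2- is already 0.0231 M).
Ksp ≈ (2s)^2 × (0.0231)^3
s = 3.79 × 10^-11 M
Check: 3s = 1.1 x 10^-10 ≪ 0.0231, so the approximation is valid.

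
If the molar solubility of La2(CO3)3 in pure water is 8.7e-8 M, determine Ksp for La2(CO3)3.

Ksp ≈ 5.4e-34

La2(CO3)3(s) ⇌ 2 La^3+ + 3 CO3^2-
Let s = molar solubility. Then [La^3+] = 2s and [CO3^2-] = 3s.
Ksp = [La^3+]^2[CO3^2-]^3
Substituting: Ksp = (2s)^2(3s)^3 = 108s^5
With s = 8.7 x 10^-8: Ksp = 5.4 × 10^-34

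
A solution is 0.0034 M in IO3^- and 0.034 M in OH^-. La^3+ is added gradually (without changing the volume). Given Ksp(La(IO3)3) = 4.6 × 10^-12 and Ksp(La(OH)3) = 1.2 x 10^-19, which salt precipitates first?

Each salt begins to precipitate when Q = Ksp, i.e. when [La^3+] reaches its threshold.
For La(IO3)3: 4.6 × 10^-12 = (0.0034)^3 × [La^3+]  ⇒  [La^3+] = 1.2 × 10^-4 M.
For La(OH)3: 1.2 x 10^-19 = (0.034)^3 × [La^3+]  ⇒  [La^3+] = 3.1 × 10^-15 M.
The salt with the lower threshold [La^3+] precipitates first: La(OH)3.

La(OH)3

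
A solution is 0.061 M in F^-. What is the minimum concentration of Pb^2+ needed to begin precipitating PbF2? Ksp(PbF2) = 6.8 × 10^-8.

[Pb^2+] = 1.8 × 10^-5 M

PbF2(s) <=> Pb^2+(aq) + 2 F^-(aq)
Ksp = [Pb^2+][F^-]^2
Precipitation begins when Q = Ksp. With [F^-] = 0.061 M:
6.8 × 10^-8 = (0.061)^2 × [Pb^2+]
[Pb^2+] = (6.8 × 10^-8 / 3.72 × 10^-3) = 1.8 x 10^-5 M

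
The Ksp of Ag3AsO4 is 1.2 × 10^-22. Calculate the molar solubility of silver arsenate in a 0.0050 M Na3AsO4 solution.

Ag3AsO4(s) <=> 3 Ag^+(aq) + AsO4^3-(aq)
Ksp = [Ag^+]^3[AsO4^3-]
Let s be the molar solubility in this solution. [Ag^+] = 3s, [AsO4^3-] = 0.0050 + s ≈ 0.0050 (since AsO4^3- from Na3AsO4 dominates).
Ksp ≈ (3s)^3 × 0.0050
s = 9.6 × 10^-8 M
Check: s = 9.6 x 10^-8 ≪ 0.0050, so the approximation is valid.

s = 9.6e-8 M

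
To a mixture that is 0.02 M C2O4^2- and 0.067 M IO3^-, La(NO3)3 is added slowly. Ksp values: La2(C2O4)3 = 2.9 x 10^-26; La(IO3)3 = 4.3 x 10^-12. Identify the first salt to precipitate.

Precipitation of each salt starts when its ion product equals its Ksp.
For La2(C2O4)3: 2.9 x 10^-26 = (0.02)^3 × [La^3+]^2  ⇒  [La^3+] = 6.0 × 10^-11 M.
For La(IO3)3: 4.3 x 10^-12 = (0.067)^3 × [La^3+]  ⇒  [La^3+] = 1.4 × 10^-8 M.
The salt with the lower threshold [La^3+] precipitates first: La2(C2O4)3.

La2(C2O4)3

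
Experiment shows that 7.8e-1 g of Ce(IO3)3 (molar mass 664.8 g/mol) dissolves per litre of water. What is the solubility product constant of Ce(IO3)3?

Molar solubility s = (7.8 × 10^-1 g/L) / (664.8 g/mol) = 1.17 × 10^-3 M.
Ce(IO3)3(s) ⇌ Ce^3+(aq) + 3 IO3^-(aq)
Let s = molar solubility. Then [Ce^3+] = s and [IO3^-] = 3s.
Ksp = [Ce^3+][IO3^-]^3
Ksp = s(3s)^3 = 27s^4
Ksp = 27 × (1.17 x 10^-3)^4 = 5.1 × 10^-11

Ksp = 5.1 x 10^-11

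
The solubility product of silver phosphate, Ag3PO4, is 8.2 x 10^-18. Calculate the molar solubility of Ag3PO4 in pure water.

Ag3PO4(s) <=> 3 Ag^+ + PO4^3-
Ksp = [Ag^+]^3[PO4^3-]
Let s = molar solubility. Then [Ag^+] = 3s and [PO4^3-] = s.
So Ksp = (3s)^3 × s = 27s^4
s^4 = 8.2 x 10^-18 / 27, so s = 2.3 × 10^-5 M

s = 2.3 × 10^-5 M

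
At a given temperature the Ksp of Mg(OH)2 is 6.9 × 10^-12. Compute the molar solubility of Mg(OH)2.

Mg(OH)2(s) ⇌ Mg^2+(aq) + 2 OH^-(aq)
Ksp = [Mg^2+][OH^-]^2
With molar solubility s: [Mg^2+] = s, [OH^-] = 2s.
Substituting: Ksp = s(2s)^2 = 4s^3
Solving, s = (6.9 × 10^-12/4)^(1/3) = 1.2 × 10^-4 M

s = 1.2 x 10^-4 M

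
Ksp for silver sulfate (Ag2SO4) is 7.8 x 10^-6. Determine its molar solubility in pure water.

Ag2SO4(s) <=> 2 Ag^+ + SO4^2-
Ksp = [Ag^+]^2[SO4^2-]
With molar solubility s: [Ag^+] = 2s, [SO4^2-] = s.
So Ksp = (2s)^2 × s = 4s^3
s = (7.8 x 10^-6 / 4)^(1/3) = 1.2 × 10^-2 M

1.2e-2 M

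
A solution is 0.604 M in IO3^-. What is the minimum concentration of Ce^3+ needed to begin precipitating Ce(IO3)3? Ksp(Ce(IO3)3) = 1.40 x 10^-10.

6.35 × 10^-10 M

Ce(IO3)3(s) ⇌ Ce^3+ + 3 IO3^-
Ksp = [Ce^3+][IO3^-]^3
Precipitation begins when Q = Ksp. With [IO3^-] = 0.604 M:
1.40 x 10^-10 = (0.604)^3 × [Ce^3+]
[Ce^3+] = (1.40 x 10^-10 / 2.203 × 10^-1) = 6.35 x 10^-10 M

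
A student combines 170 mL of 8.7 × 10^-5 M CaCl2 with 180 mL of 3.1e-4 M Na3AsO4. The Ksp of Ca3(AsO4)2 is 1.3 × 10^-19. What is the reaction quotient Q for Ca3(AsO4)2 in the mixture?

Total volume = 170 + 180 = 350 mL.
[Ca^2+] = 8.7 x 10^-5 × (170/350) = 4.23 x 10^-5 M
[AsO4^3-] = 3.1 × 10^-4 × (180/350) = 1.59 × 10^-4 M
Ca3(AsO4)2(s) <=> 3 Ca^2+ + 2 AsO4^3-, so Q = [Ca^2+]^3[AsO4^3-]^2
Q = (4.23 × 10^-5)^3(1.59 x 10^-4)^2 = 1.9 × 10^-21
Q < Ksp, so no precipitate of Ca3(AsO4)2 forms.

Q = 1.9 × 10^-21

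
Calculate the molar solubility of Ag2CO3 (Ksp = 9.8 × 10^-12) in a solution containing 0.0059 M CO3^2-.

Ag2CO3(s) ⇌ 2 Ag^+ + CO3^2-
Ksp = [Ag^+]^2[CO3^2-]
Let s = moles of Ag2CO3 that dissolve per litre. [Ag^+] = 2s, [CO3^2-] = 0.0059 + s ≈ 0.0059 (Ksp is small, so little additional dissolves).
Ksp ≈ (2s)^2 × 0.0059
s = 2.0 × 10^-5 M
Check: s = 2.0 x 10^-5 ≪ 0.0059, so the approximation is valid.

s = 2.0 x 10^-5 M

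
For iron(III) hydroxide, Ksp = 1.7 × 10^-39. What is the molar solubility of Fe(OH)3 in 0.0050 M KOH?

1.4e-32 M

Fe(OH)3(s) ⇌ Fe^3+ + 3 OH^-
Ksp = [Fe^3+][OH^-]^3
Let s be the molar solubility in this solution. [Fe^3+] = s, [OH^-] = 0.0050 + 3s ≈ 0.0050 (common-ion effect: OH^- is already 0.0050 M).
Ksp ≈ s × (0.0050)^3
s = 1.4 x 10^-32 M
Check: 3s = 4.1 x 10^-32 ≪ 0.0050, so the approximation is valid.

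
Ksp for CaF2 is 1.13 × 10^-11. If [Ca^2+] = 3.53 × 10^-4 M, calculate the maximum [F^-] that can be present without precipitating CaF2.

[F^-] ≈ 1.79e-4 M

CaF2(s) <=> Ca^2+(aq) + 2 F^-(aq)
Ksp = [Ca^2+][F^-]^2
Precipitation begins when Q = Ksp. With [Ca^2+] = 3.53 × 10^-4 M:
1.13 × 10^-11 = (3.53 × 10^-4) × [F^-]^2
[F^-] = (1.13 × 10^-11 / 3.53 × 10^-4)^(1/2) = 1.79 × 10^-4 M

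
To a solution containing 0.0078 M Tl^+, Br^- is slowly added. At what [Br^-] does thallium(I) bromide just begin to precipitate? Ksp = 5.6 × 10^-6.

TlBr(s) <=> Tl^+ + Br^-
Ksp = [Tl^+][Br^-]
Precipitation begins when Q = Ksp. With [Tl^+] = 0.0078 M:
5.6 × 10^-6 = (0.0078) × [Br^-]
[Br^-] = (5.6 × 10^-6 / 7.8 × 10^-3) = 7.2 × 10^-4 M

[Br^-] = 7.2 × 10^-4 M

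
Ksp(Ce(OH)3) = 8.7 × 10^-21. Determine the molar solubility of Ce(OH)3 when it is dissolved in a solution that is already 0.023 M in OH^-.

s = 7.2 x 10^-16 M

Ce(OH)3(s) ⇌ Ce^3+(aq) + 3 OH^-(aq)
Ksp = [Ce^3+][OH^-]^3
If s mol/L dissolves here, [Ce^3+] = s, [OH^-] = 0.023 + 3s ≈ 0.023 (Ksp is small, so little additional dissolves).
Ksp ≈ s × (0.023)^3
s = 7.2 x 10^-16 M
Check: 3s = 2.1 x 10^-15 ≪ 0.023, so the approximation is valid.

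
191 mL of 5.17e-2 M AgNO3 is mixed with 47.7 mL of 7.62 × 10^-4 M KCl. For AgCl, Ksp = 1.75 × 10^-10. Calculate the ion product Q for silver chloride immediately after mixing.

Q ≈ 6.30e-6

Total volume = 191 + 47.7 = 238.7 mL.
[Ag^+] = 5.17 × 10^-2 × (191/238.7) = 4.137 x 10^-2 M
[Cl^-] = 7.62 x 10^-4 × (47.7/238.7) = 1.523 x 10^-4 M
AgCl(s) <=> Ag^+ + Cl^-, so Q = [Ag^+][Cl^-]
Q = (4.137 × 10^-2)(1.523 × 10^-4) = 6.30 × 10^-6
Q > Ksp, so AgCl will precipitate.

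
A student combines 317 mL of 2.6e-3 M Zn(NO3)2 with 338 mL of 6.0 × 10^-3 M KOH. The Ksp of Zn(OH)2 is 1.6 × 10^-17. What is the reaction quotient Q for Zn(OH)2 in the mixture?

Q ≈ 1.2 × 10^-8

Total volume = 317 + 338 = 655 mL.
[Zn^2+] = 2.6 × 10^-3 × (317/655) = 1.26 × 10^-3 M
[OH^-] = 6.0 x 10^-3 × (338/655) = 3.10 x 10^-3 M
Zn(OH)2(s) <=> Zn^2+(aq) + 2 OH^-(aq), so Q = [Zn^2+][OH^-]^2
Q = (1.26 × 10^-3)(3.10 × 10^-3)^2 = 1.2 × 10^-8
Q > Ksp, so Zn(OH)2 will precipitate.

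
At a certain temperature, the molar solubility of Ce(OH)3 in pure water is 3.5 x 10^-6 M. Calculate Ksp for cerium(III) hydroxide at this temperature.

Ksp = 4.1e-21

Ce(OH)3(s) <=> Ce^3+ + 3 OH^-
Let s = molar solubility. Then [Ce^3+] = s and [OH^-] = 3s.
Ksp = [Ce^3+][OH^-]^3
Ksp = s(3s)^3 = 27s^4
Ksp = 27 × (3.5 x 10^-6)^4 = 4.1 x 10^-21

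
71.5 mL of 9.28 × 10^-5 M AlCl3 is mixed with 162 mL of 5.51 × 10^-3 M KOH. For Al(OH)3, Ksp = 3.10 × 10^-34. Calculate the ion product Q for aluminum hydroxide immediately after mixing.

Q = 1.59 × 10^-12

Total volume = 71.5 + 162 = 233.5 mL.
[Al^3+] = 9.28 x 10^-5 × (71.5/233.5) = 2.842 x 10^-5 M
[OH^-] = 5.51 x 10^-3 × (162/233.5) = 3.823 × 10^-3 M
Al(OH)3(s) ⇌ Al^3+ + 3 OH^-, so Q = [Al^3+][OH^-]^3
Q = (2.842 × 10^-5)(3.823 x 10^-3)^3 = 1.59 × 10^-12
Q > Ksp, so Al(OH)3 will precipitate.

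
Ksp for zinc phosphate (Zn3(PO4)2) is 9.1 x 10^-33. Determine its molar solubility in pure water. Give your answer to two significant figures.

Zn3(PO4)2(s) ⇌ 3 Zn^2+(aq) + 2 PO4^3-(aq)
Ksp = [Zn^2+]^3[PO4^3-]^2
With molar solubility s: [Zn^2+] = 3s, [PO4^3-] = 2s.
Ksp = (3s)^3(2s)^2 = 108s^5
s = (9.1 x 10^-33 / 108)^(1/5) = 1.5 × 10^-7 M

s ≈ 1.5 × 10^-7 M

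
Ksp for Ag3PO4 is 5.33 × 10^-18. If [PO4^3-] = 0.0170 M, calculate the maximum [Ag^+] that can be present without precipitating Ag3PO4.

[Ag^+] ≈ 6.79 × 10^-6 M

Ag3PO4(s) ⇌ 3 Ag^+(aq) + PO4^3-(aq)
Ksp = [Ag^+]^3[PO4^3-]
Precipitation begins when Q = Ksp. With [PO4^3-] = 0.0170 M:
5.33 × 10^-18 = (0.0170) × [Ag^+]^3
[Ag^+] = (5.33 × 10^-18 / 1.70 × 10^-2)^(1/3) = 6.79 × 10^-6 M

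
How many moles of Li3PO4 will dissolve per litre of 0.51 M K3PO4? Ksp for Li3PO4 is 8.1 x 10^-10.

Li3PO4(s) ⇌ 3 Li^+(aq) + PO4^3-(aq)
Ksp = [Li^+]^3[PO4^3-]
Let s = moles of Li3PO4 that dissolve per litre. [Li^+] = 3s, [PO4^3-] = 0.51 + s ≈ 0.51 (since PO4^3- from K3PO4 dominates).
Ksp ≈ (3s)^3 × 0.51
s = 3.9 x 10^-4 M
Check: s = 3.9 × 10^-4 ≪ 0.51, so the approximation is valid.

s = 3.9e-4 M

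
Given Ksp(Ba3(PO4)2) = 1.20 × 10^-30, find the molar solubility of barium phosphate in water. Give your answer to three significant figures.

4.07 x 10^-7 M

Ba3(PO4)2(s) ⇌ 3 Ba^2+ + 2 PO4^3-
Ksp = [Ba^2+]^3[PO4^3-]^2
With molar solubility s: [Ba^2+] = 3s, [PO4^3-] = 2s.
Substituting: Ksp = (3s)^3(2s)^2 = 108s^5
s = (1.20 × 10^-30 / 108)^(1/5) = 4.07 × 10^-7 M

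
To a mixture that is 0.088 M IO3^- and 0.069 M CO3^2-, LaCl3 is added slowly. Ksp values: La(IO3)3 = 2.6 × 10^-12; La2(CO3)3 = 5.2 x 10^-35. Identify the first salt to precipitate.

Each salt begins to precipitate when Q = Ksp, i.e. when [La^3+] reaches its threshold.
For La(IO3)3: 2.6 × 10^-12 = (0.088)^3 × [La^3+]  ⇒  [La^3+] = 3.8 × 10^-9 M.
For La2(CO3)3: 5.2 x 10^-35 = (0.069)^3 × [La^3+]^2  ⇒  [La^3+] = 4.0 × 10^-16 M.
The salt with the lower threshold [La^3+] precipitates first: La2(CO3)3.

La2(CO3)3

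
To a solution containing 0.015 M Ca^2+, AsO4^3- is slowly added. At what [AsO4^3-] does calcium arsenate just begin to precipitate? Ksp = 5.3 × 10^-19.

4.0 × 10^-7 M

Ca3(AsO4)2(s) ⇌ 3 Ca^2+(aq) + 2 AsO4^3-(aq)
Ksp = [Ca^2+]^3[AsO4^3-]^2
Precipitation begins when Q = Ksp. With [Ca^2+] = 0.015 M:
5.3 × 10^-19 = (0.015)^3 × [AsO4^3-]^2
[AsO4^3-] = (5.3 × 10^-19 / 3.38 × 10^-6)^(1/2) = 4.0 × 10^-7 M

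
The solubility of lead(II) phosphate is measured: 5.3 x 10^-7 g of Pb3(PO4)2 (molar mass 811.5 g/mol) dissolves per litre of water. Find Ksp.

Ksp = 1.3 × 10^-44

Molar solubility s = (5.3 x 10^-7 g/L) / (811.5 g/mol) = 6.53 x 10^-10 M.
Pb3(PO4)2(s) ⇌ 3 Pb^2+ + 2 PO4^3-
With molar solubility s: [Pb^2+] = 3s, [PO4^3-] = 2s.
Ksp = [Pb^2+]^3[PO4^3-]^2
Substituting: Ksp = (3s)^3(2s)^2 = 108s^5
With s = 6.53 × 10^-10: Ksp = 1.3 × 10^-44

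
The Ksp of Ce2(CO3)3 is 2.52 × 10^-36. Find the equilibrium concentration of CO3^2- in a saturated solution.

[CO3^2-] = 8.93 × 10^-8 M

Ce2(CO3)3(s) ⇌ 2 Ce^3+(aq) + 3 CO3^2-(aq)
Ksp = [Ce^3+]^2[CO3^2-]^3
For each mole of Ce2(CO3)3 that dissolves: [Ce^3+] = 2s, [CO3^2-] = 3s.
Substituting: Ksp = (2s)^2(3s)^3 = 108s^5
s = (2.52 × 10^-36 / 108)^(1/5) = 2.976 x 10^-8 M
[CO3^2-] = 3s = 8.93 x 10^-8 M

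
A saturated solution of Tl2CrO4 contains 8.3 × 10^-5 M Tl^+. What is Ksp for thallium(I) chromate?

Tl2CrO4(s) ⇌ 2 Tl^+ + CrO4^2-
Stoichiometry gives [CrO4^2-] = (1/2)[Tl^+] = 4.15 × 10^-5 M.
Ksp = [Tl^+]^2[CrO4^2-]
Ksp = (8.3 x 10^-5)^2 × 4.15 × 10^-5 = 2.9 × 10^-13

2.9 × 10^-13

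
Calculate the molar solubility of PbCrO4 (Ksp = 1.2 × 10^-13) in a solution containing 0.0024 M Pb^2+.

PbCrO4(s) ⇌ Pb^2+(aq) + CrO4^2-(aq)
Ksp = [Pb^2+][CrO4^2-]
Let s be the molar solubility in this solution. [Pb^2+] = 0.0024 + s ≈ 0.0024, [CrO4^2-] = s (Ksp is small, so little additional dissolves).
Ksp ≈ 0.0024 × s
s = 5.0 × 10^-11 M
Check: s = 5.0 x 10^-11 ≪ 0.0024, so the approximation is valid.

5.0 × 10^-11 M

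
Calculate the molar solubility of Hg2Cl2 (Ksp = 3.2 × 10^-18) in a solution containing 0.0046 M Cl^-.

1.5 × 10^-13 M

Hg2Cl2(s) ⇌ Hg2^2+(aq) + 2 Cl^-(aq)
Ksp = [Hg2^2+][Cl^-]^2
Let s = moles of Hg2Cl2 that dissolve per litre. [Hg2^2+] = s, [Cl^-] = 0.0046 + 2s ≈ 0.0046 (common-ion effect: Cl^- is already 0.0046 M).
Ksp ≈ s × (0.0046)^2
s = 1.5 x 10^-13 M
Check: 2s = 3.0 × 10^-13 ≪ 0.0046, so the approximation is valid.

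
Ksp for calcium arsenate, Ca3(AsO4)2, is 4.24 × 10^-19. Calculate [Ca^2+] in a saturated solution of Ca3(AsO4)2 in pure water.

[Ca^2+] = 2.49 x 10^-4 M

Ca3(AsO4)2(s) ⇌ 3 Ca^2+(aq) + 2 AsO4^3-(aq)
Ksp = [Ca^2+]^3[AsO4^3-]^2
With molar solubility s: [Ca^2+] = 3s, [AsO4^3-] = 2s.
Substituting: Ksp = (3s)^3(2s)^2 = 108s^5
s^5 = 4.24 × 10^-19 / 108, so s = 8.294 × 10^-5 M
[Ca^2+] = 3s = 2.49 × 10^-4 M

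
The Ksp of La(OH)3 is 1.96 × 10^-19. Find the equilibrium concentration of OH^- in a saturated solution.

[OH^-] = 2.77 x 10^-5 M

La(OH)3(s) <=> La^3+(aq) + 3 OH^-(aq)
Ksp = [La^3+][OH^-]^3
Let s = molar solubility. Then [La^3+] = s and [OH^-] = 3s.
Substituting: Ksp = s(3s)^3 = 27s^4
s^4 = 1.96 × 10^-19 / 27, so s = 9.230 x 10^-6 M
[OH^-] = 3s = 2.77 x 10^-5 M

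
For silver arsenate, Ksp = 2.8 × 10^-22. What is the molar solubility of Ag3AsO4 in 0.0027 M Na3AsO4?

s ≈ 1.6e-7 M

Ag3AsO4(s) <=> 3 Ag^+(aq) + AsO4^3-(aq)
Ksp = [Ag^+]^3[AsO4^3-]
Let s = moles of Ag3AsO4 that dissolve per litre. [Ag^+] = 3s, [AsO4^3-] = 0.0027 + s ≈ 0.0027 (Ksp is small, so little additional dissolves).
Ksp ≈ (3s)^3 × 0.0027
s = 1.6 x 10^-7 M
Check: s = 1.6 × 10^-7 ≪ 0.0027, so the approximation is valid.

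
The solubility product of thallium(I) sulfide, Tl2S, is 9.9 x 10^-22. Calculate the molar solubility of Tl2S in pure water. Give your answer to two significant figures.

Tl2S(s) ⇌ 2 Tl^+(aq) + S^2-(aq)
Ksp = [Tl^+]^2[S^2-]
Let s = molar solubility. Then [Tl^+] = 2s and [S^2-] = s.
Ksp = (2s)^2s = 4s^3
s = (9.9 x 10^-22 / 4)^(1/3) = 6.3 × 10^-8 M

s ≈ 6.3 × 10^-8 M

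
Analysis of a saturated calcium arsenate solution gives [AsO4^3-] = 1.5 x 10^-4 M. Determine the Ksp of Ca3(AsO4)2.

Ksp = 2.6 × 10^-19

Ca3(AsO4)2(s) ⇌ 3 Ca^2+ + 2 AsO4^3-
Stoichiometry gives [Ca^2+] = (3/2)[AsO4^3-] = 2.25 × 10^-4 M.
Ksp = [Ca^2+]^3[AsO4^3-]^2
Ksp = (2.25 × 10^-4)^3 × (1.5 × 10^-4)^2 = 2.6 x 10^-19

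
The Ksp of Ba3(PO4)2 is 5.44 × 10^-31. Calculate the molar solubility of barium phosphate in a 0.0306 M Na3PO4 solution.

s ≈ 2.78 x 10^-10 M

Ba3(PO4)2(s) <=> 3 Ba^2+ + 2 PO4^3-
Ksp = [Ba^2+]^3[PO4^3-]^2
Let s be the molar solubility in this solution. [Ba^2+] = 3s, [PO4^3-] = 0.0306 + 2s ≈ 0.0306 (common-ion effect: PO4^3- is already 0.0306 M).
Ksp ≈ (3s)^3 × (0.0306)^2
s = 2.78 x 10^-10 M
Check: 2s = 5.6 × 10^-10 ≪ 0.0306, so the approximation is valid.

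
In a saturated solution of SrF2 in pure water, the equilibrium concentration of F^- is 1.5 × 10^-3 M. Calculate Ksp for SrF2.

Ksp ≈ 1.7e-9

SrF2(s) ⇌ Sr^2+(aq) + 2 F^-(aq)
Stoichiometry gives [Sr^2+] = (1/2)[F^-] = 7.50 × 10^-4 M.
Ksp = [Sr^2+][F^-]^2
Ksp = 7.50 × 10^-4 × (1.5 x 10^-3)^2 = 1.7 x 10^-9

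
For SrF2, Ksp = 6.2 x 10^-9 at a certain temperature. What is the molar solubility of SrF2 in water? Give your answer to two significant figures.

SrF2(s) ⇌ Sr^2+ + 2 F^-
Ksp = [Sr^2+][F^-]^2
With molar solubility s: [Sr^2+] = s, [F^-] = 2s.
Substituting: Ksp = s(2s)^2 = 4s^3
s = (6.2 x 10^-9 / 4)^(1/3) = 1.2 x 10^-3 M

s = 1.2 × 10^-3 M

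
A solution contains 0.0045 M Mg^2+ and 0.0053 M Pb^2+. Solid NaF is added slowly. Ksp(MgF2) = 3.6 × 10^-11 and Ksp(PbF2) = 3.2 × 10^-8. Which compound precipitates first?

Precipitation of each salt starts when its ion product equals its Ksp.
For MgF2: 3.6 × 10^-11 = 0.0045 × [F^-]^2  ⇒  [F^-] = 8.9 × 10^-5 M.
For PbF2: 3.2 × 10^-8 = 0.0053 × [F^-]^2  ⇒  [F^-] = 2.5 × 10^-3 M.
The salt with the lower threshold [F^-] precipitates first: MgF2.

MgF2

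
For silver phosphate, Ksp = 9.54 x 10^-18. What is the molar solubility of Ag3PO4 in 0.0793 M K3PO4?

s = 1.65e-6 M

Ag3PO4(s) <=> 3 Ag^+(aq) + PO4^3-(aq)
Ksp = [Ag^+]^3[PO4^3-]
Let s = moles of Ag3PO4 that dissolve per litre. [Ag^+] = 3s, [PO4^3-] = 0.0793 + s ≈ 0.0793 (common-ion effect: PO4^3- is already 0.0793 M).
Ksp ≈ (3s)^3 × 0.0793
s = 1.65 × 10^-6 M
Check: s = 1.6 × 10^-6 ≪ 0.0793, so the approximation is valid.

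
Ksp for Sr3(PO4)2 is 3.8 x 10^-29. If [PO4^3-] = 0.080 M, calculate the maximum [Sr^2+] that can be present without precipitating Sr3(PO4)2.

[Sr^2+] = 1.8 × 10^-9 M

Sr3(PO4)2(s) ⇌ 3 Sr^2+ + 2 PO4^3-
Ksp = [Sr^2+]^3[PO4^3-]^2
Precipitation begins when Q = Ksp. With [PO4^3-] = 0.080 M:
3.8 x 10^-29 = (0.080)^2 × [Sr^2+]^3
[Sr^2+] = (3.8 x 10^-29 / 6.40 × 10^-3)^(1/3) = 1.8 × 10^-9 M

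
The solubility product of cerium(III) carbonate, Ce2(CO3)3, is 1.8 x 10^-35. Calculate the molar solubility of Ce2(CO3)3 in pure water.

s ≈ 4.4 × 10^-8 M

Ce2(CO3)3(s) ⇌ 2 Ce^3+ + 3 CO3^2-
Ksp = [Ce^3+]^2[CO3^2-]^3
If s mol/L of Ce2(CO3)3 dissolves, [Ce^3+] = 2s and [CO3^2-] = 3s.
So Ksp = (2s)^2 × (3s)^3 = 108s^5
s = (1.8 x 10^-35 / 108)^(1/5) = 4.4 × 10^-8 M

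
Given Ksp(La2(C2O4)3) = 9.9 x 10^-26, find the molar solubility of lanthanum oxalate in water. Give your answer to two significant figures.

3.9 × 10^-6 M

La2(C2O4)3(s) ⇌ 2 La^3+(aq) + 3 C2O4^2-(aq)
Ksp = [La^3+]^2[C2O4^2-]^3
With molar solubility s: [La^3+] = 2s, [C2O4^2-] = 3s.
Substituting: Ksp = (2s)^2(3s)^3 = 108s^5
s^5 = 9.9 x 10^-26 / 108, so s = 3.9 x 10^-6 M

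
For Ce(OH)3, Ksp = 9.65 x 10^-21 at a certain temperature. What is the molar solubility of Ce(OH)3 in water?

s = 4.35e-6 M

Ce(OH)3(s) ⇌ Ce^3+ + 3 OH^-
Ksp = [Ce^3+][OH^-]^3
Let s = molar solubility. Then [Ce^3+] = s and [OH^-] = 3s.
Ksp = s(3s)^3 = 27s^4
Solving, s = (9.65 x 10^-21/27)^(1/4) = 4.35 × 10^-6 M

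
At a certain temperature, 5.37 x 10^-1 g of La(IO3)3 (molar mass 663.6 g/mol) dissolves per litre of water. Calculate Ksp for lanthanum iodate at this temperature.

Ksp ≈ 1.16 × 10^-11

Molar solubility s = (5.37 x 10^-1 g/L) / (663.6 g/mol) = 8.092 × 10^-4 M.
La(IO3)3(s) ⇌ La^3+ + 3 IO3^-
With molar solubility s: [La^3+] = s, [IO3^-] = 3s.
Ksp = [La^3+][IO3^-]^3
Ksp = s(3s)^3 = 27s^4
With s = 8.092 × 10^-4: Ksp = 1.16 × 10^-11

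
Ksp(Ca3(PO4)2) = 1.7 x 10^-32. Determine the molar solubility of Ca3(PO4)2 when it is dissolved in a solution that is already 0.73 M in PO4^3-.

Ca3(PO4)2(s) ⇌ 3 Ca^2+(aq) + 2 PO4^3-(aq)
Ksp = [Ca^2+]^3[PO4^3-]^2
Let s = moles of Ca3(PO4)2 that dissolve per litre. [Ca^2+] = 3s, [PO4^3-] = 0.73 + 2s ≈ 0.73 (Ksp is small, so little additional dissolves).
Ksp ≈ (3s)^3 × (0.73)^2
s = 1.1 × 10^-11 M
Check: 2s = 2.1 x 10^-11 ≪ 0.73, so the approximation is valid.

s = 1.1 × 10^-11 M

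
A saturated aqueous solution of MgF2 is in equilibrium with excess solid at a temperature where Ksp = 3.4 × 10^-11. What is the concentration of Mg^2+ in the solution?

MgF2(s) <=> Mg^2+(aq) + 2 F^-(aq)
Ksp = [Mg^2+][F^-]^2
If s mol/L of MgF2 dissolves, [Mg^2+] = s and [F^-] = 2s.
Substituting: Ksp = s(2s)^2 = 4s^3
Solving, s = (3.4 × 10^-11/4)^(1/3) = 2.04 x 10^-4 M
[Mg^2+] = s = 2.0 x 10^-4 M

[Mg^2+] = 2.0 x 10^-4 M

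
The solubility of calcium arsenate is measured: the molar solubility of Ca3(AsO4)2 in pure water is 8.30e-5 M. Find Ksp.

Ksp ≈ 4.25 × 10^-19

Ca3(AsO4)2(s) <=> 3 Ca^2+(aq) + 2 AsO4^3-(aq)
Let s = molar solubility. Then [Ca^2+] = 3s and [AsO4^3-] = 2s.
Ksp = [Ca^2+]^3[AsO4^3-]^2
Substituting: Ksp = (3s)^3(2s)^2 = 108s^5
With s = 8.30 x 10^-5: Ksp = 4.25 × 10^-19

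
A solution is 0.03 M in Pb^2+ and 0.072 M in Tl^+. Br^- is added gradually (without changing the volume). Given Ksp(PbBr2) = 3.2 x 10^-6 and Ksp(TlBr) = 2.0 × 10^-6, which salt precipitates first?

TlBr

Precipitation of each salt starts when its ion product equals its Ksp.
For PbBr2: 3.2 x 10^-6 = 0.03 × [Br^-]^2  ⇒  [Br^-] = 1.0 × 10^-2 M.
For TlBr: 2.0 × 10^-6 = 0.072 × [Br^-]  ⇒  [Br^-] = 2.8 × 10^-5 M.
The salt with the lower threshold [Br^-] precipitates first: TlBr.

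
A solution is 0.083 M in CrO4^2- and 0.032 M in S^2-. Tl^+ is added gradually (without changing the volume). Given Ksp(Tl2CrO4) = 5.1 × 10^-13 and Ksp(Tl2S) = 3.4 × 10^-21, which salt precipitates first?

Each salt begins to precipitate when Q = Ksp, i.e. when [Tl^+] reaches its threshold.
For Tl2CrO4: 5.1 × 10^-13 = 0.083 × [Tl^+]^2  ⇒  [Tl^+] = 2.5 × 10^-6 M.
For Tl2S: 3.4 × 10^-21 = 0.032 × [Tl^+]^2  ⇒  [Tl^+] = 3.3 × 10^-10 M.
The salt with the lower threshold [Tl^+] precipitates first: Tl2S.

Tl2S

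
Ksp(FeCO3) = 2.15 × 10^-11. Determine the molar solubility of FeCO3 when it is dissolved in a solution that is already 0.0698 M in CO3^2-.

FeCO3(s) ⇌ Fe^2+ + CO3^2-
Ksp = [Fe^2+][CO3^2-]
Let s be the molar solubility in this solution. [Fe^2+] = s, [CO3^2-] = 0.0698 + s ≈ 0.0698 (common-ion effect: CO3^2- is already 0.0698 M).
Ksp ≈ s × 0.0698
s = 3.08 × 10^-10 M
Check: s = 3.1 × 10^-10 ≪ 0.0698, so the approximation is valid.

s ≈ 3.08e-10 M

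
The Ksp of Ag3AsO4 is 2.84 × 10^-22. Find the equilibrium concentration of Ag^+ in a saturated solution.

Ag3AsO4(s) <=> 3 Ag^+ + AsO4^3-
Ksp = [Ag^+]^3[AsO4^3-]
If s mol/L of Ag3AsO4 dissolves, [Ag^+] = 3s and [AsO4^3-] = s.
Ksp = (3s)^3s = 27s^4
s^4 = 2.84 × 10^-22 / 27, so s = 1.801 x 10^-6 M
[Ag^+] = 3s = 5.40 × 10^-6 M

5.40 × 10^-6 M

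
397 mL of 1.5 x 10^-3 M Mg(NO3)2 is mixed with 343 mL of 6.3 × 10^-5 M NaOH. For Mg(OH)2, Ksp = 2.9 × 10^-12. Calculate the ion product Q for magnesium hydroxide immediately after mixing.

Total volume = 397 + 343 = 740 mL.
[Mg^2+] = 1.5 x 10^-3 × (397/740) = 8.05 x 10^-4 M
[OH^-] = 6.3 × 10^-5 × (343/740) = 2.92 × 10^-5 M
Mg(OH)2(s) ⇌ Mg^2+ + 2 OH^-, so Q = [Mg^2+][OH^-]^2
Q = (8.05 × 10^-4)(2.92 x 10^-5)^2 = 6.9 × 10^-13
Q < Ksp, so no precipitate of Mg(OH)2 forms.

Q = 6.9 × 10^-13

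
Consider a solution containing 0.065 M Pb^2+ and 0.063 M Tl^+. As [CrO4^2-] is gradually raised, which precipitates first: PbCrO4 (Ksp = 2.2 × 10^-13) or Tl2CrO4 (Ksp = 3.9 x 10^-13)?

PbCrO4

Each salt begins to precipitate when Q = Ksp, i.e. when [CrO4^2-] reaches its threshold.
For PbCrO4: 2.2 × 10^-13 = 0.065 × [CrO4^2-]  ⇒  [CrO4^2-] = 3.4 × 10^-12 M.
For Tl2CrO4: 3.9 x 10^-13 = (0.063)^2 × [CrO4^2-]  ⇒  [CrO4^2-] = 9.8 × 10^-11 M.
The salt with the lower threshold [CrO4^2-] precipitates first: PbCrO4.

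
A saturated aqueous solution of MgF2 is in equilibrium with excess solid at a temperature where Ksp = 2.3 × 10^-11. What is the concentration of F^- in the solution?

[F^-] = 3.6e-4 M

MgF2(s) ⇌ Mg^2+(aq) + 2 F^-(aq)
Ksp = [Mg^2+][F^-]^2
With molar solubility s: [Mg^2+] = s, [F^-] = 2s.
Substituting: Ksp = s(2s)^2 = 4s^3
Solving, s = (2.3 × 10^-11/4)^(1/3) = 1.79 × 10^-4 M
[F^-] = 2s = 3.6 × 10^-4 M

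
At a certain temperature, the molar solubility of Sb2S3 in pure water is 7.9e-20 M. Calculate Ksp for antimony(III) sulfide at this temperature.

Sb2S3(s) <=> 2 Sb^3+(aq) + 3 S^2-(aq)
For each mole of Sb2S3 that dissolves: [Sb^3+] = 2s, [S^2-] = 3s.
Ksp = [Sb^3+]^2[S^2-]^3
So Ksp = (2s)^2 × (3s)^3 = 108s^5
Ksp = 108 × (7.9 × 10^-20)^5 = 3.3 × 10^-94

Ksp ≈ 3.3e-94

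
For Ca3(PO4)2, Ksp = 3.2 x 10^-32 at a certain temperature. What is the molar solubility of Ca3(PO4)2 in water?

Ca3(PO4)2(s) ⇌ 3 Ca^2+(aq) + 2 PO4^3-(aq)
Ksp = [Ca^2+]^3[PO4^3-]^2
If s mol/L of Ca3(PO4)2 dissolves, [Ca^2+] = 3s and [PO4^3-] = 2s.
So Ksp = (3s)^3 × (2s)^2 = 108s^5
s^5 = 3.2 x 10^-32 / 108, so s = 2.0 x 10^-7 M

2.0 x 10^-7 M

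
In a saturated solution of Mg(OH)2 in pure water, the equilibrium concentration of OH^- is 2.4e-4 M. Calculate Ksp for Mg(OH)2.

Ksp = 6.9 × 10^-12

Mg(OH)2(s) ⇌ Mg^2+ + 2 OH^-
Stoichiometry gives [Mg^2+] = (1/2)[OH^-] = 1.20 × 10^-4 M.
Ksp = [Mg^2+][OH^-]^2
Ksp = 1.20 x 10^-4 × (2.4 × 10^-4)^2 = 6.9 × 10^-12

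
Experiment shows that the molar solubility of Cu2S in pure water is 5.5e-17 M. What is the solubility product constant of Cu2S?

Cu2S(s) ⇌ 2 Cu^+(aq) + S^2-(aq)
If s mol/L of Cu2S dissolves, [Cu^+] = 2s and [S^2-] = s.
Ksp = [Cu^+]^2[S^2-]
Substituting: Ksp = (2s)^2s = 4s^3
Ksp = 4 × (5.5 × 10^-17)^3 = 6.7 × 10^-49

Ksp ≈ 6.7e-49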